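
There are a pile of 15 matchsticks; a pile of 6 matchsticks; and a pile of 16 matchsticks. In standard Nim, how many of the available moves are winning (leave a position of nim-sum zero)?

1

Write each in binary and XOR column by column:
  01111  (15)
  00110  (6)
  10000  (16)
  -----
  11001  (25)
The overall nim-sum is X = 25. A pile of size p has a winning move iff p XOR X < p (reduce it to p XOR X).
  15: 15 XOR 25 = 22 ≥ 15 — no move.
  6: 6 XOR 25 = 31 ≥ 6 — no move.
  16: 16 XOR 25 = 9 < 16 — winning move (to 9).
That gives 1 winning move.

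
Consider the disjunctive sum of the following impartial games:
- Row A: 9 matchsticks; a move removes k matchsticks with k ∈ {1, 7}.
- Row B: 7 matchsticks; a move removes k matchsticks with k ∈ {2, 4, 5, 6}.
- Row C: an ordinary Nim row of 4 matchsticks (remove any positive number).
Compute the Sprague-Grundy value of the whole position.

Build the Grundy sequence for row A with g(k) = mex{g(k−s) : s ∈ {1, 7}, s ≤ k}:
k:     0  1  2  3  4  5  6  7  8  9
g(k):  0  1  0  1  0  1  0  1  0  1
So g(9) = 1.
Build the Grundy sequence for row B with g(k) = mex{g(k−s) : s ∈ {2, 4, 5, 6}, s ≤ k}:
k:     0  1  2  3  4  5  6  7
g(k):  0  0  1  1  2  2  3  3
So g(7) = 3.
Row C is a plain Nim row of size 4, so its Grundy value is 4.
By the Sprague-Grundy theorem, the Grundy value of a sum of independent games is the XOR of the component values.
Combined value = 1 XOR 3 XOR 4 = 6.

6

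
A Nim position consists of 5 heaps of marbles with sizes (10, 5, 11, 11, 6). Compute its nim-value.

9

Bitwise XOR of the heap sizes:
  1010  (10)
  0101  (5)
  1011  (11)
  1011  (11)
  0110  (6)
  ----
  1001  (9)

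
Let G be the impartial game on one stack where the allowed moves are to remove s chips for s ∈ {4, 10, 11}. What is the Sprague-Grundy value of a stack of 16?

Build the Grundy sequence with g(k) = mex{g(k−s) : s ∈ {4, 10, 11}, s ≤ k}:
k:     0  1  2  3  4  5  6  7  8  9 10 11 12 13 14 15 16
g(k):  0  0  0  0  1  1  1  1  0  0  2  2  1  1  3  0  0
So g(16) = 0.

0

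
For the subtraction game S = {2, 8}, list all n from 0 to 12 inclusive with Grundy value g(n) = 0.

Compute g(0), g(1), … for moves {2, 8}:
g(0) = mex{} = 0
g(1) = mex{} = 0
g(2) = mex{0} = 1
g(3) = mex{0} = 1
g(4) = mex{1} = 0
g(5) = mex{1} = 0
g(6) = mex{0} = 1
g(7) = mex{0} = 1
g(8) = mex{0,1} = 2
g(9) = mex{0,1} = 2
g(10) = mex{1,2} = 0
g(11) = mex{1,2} = 0
g(12) = mex{0} = 1
The P-positions (g = 0) in 0..12 are 0, 1, 4, 5, 10, 11.

0, 1, 4, 5, 10, 11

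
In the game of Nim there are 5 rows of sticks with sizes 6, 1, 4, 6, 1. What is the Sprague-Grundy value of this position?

4

Nim-sum: 6 XOR 1 XOR 4 XOR 6 XOR 1 = 4.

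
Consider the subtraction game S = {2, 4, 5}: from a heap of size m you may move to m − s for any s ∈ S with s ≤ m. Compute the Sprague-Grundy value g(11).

2

Build the Grundy sequence with g(k) = mex{g(k−s) : s ∈ {2, 4, 5}, s ≤ k}:
k:     0  1  2  3  4  5  6  7  8  9 10 11
g(k):  0  0  1  1  2  2  3  0  0  1  1  2
So g(11) = 2.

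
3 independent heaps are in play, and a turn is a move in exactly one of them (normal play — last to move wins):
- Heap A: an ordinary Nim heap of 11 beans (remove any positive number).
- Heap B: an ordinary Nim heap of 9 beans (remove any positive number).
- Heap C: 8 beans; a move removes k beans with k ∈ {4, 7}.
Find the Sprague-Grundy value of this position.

0

Heap A is a plain Nim heap of size 11, so its Grundy value is 11.
Heap B is a plain Nim heap of size 9, so its Grundy value is 9.
Grundy values for heap C (subtraction set {4, 7}):
g(0) = mex{} = 0
g(1) = mex{} = 0
g(2) = mex{} = 0
g(3) = mex{} = 0
g(4) = mex{0} = 1
g(5) = mex{0} = 1
g(6) = mex{0} = 1
g(7) = mex{0} = 1
g(8) = mex{0,1} = 2
So g(8) = 2.
By the Sprague-Grundy theorem, the Grundy value of a sum of independent games is the XOR of the component values.
Combined value = 11 XOR 9 XOR 2 = 0.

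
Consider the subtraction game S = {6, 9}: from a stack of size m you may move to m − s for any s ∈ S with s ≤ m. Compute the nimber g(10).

1

Compute g(0), g(1), … for moves {6, 9}:
k:     0  1  2  3  4  5  6  7  8  9 10
g(k):  0  0  0  0  0  0  1  1  1  1  1
So g(10) = 1.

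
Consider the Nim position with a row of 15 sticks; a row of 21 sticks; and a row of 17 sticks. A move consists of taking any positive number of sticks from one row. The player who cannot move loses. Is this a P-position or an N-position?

N-position

Nim-sum: 15 ^ 21 ^ 17 = 11.
The nim-sum is 11 ≠ 0, so this is an N-position: the player to move can win.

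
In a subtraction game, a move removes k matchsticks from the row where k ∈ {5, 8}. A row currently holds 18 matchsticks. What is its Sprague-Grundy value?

Grundy values for subtraction set {5, 8}:
k:     0  1  2  3  4  5  6  7  8  9 10 11 12 13 14 15 16 17 18
g(k):  0  0  0  0  0  1  1  1  1  1  2  2  2  0  0  0  0  0  1
So g(18) = 1.

1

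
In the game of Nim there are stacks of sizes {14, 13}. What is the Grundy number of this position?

3

Bitwise XOR of the heap sizes:
  1110  (14)
  1101  (13)
  ----
  0011  (3)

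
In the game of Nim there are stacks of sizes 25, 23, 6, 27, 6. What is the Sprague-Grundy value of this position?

21

Write each in binary and XOR column by column:
  11001  (25)
  10111  (23)
  00110  (6)
  11011  (27)
  00110  (6)
  -----
  10101  (21)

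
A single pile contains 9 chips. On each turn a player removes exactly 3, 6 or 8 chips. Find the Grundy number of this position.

3

Compute g(0), g(1), … for moves {3, 6, 8}:
k:     0  1  2  3  4  5  6  7  8  9
g(k):  0  0  0  1  1  1  2  2  2  3
So g(9) = 3.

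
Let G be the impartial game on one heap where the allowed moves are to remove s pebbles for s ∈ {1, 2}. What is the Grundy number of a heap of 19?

1

Build the Grundy sequence with g(k) = mex{g(k−s) : s ∈ {1, 2}, s ≤ k}:
k:     0  1  2  3  4  5  6  7  8  9 10 11 12 13 14 15 16 17 18 19
g(k):  0  1  2  0  1  2  0  1  2  0  1  2  0  1  2  0  1  2  0  1
So g(19) = 1.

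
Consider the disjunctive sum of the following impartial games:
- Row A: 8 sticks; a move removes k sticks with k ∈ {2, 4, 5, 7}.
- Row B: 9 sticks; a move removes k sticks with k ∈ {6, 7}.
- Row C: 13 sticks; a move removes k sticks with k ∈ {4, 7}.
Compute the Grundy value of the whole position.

5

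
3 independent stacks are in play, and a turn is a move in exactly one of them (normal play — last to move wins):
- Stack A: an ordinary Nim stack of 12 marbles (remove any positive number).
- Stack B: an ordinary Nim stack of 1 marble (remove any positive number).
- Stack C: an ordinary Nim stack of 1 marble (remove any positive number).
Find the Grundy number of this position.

12

Stack A is a plain Nim stack of size 12, so its Grundy value is 12.
Stack B is a plain Nim stack of size 1, so its Grundy value is 1.
Stack C is a plain Nim stack of size 1, so its Grundy value is 1.
By the Sprague-Grundy theorem, the Grundy value of a sum of independent games is the XOR of the component values.
Combined value = 12 XOR 1 XOR 1 = 12.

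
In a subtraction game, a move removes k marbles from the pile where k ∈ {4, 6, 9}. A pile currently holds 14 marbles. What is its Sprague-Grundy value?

0

Grundy values for subtraction set {4, 6, 9}:
k:     0  1  2  3  4  5  6  7  8  9 10 11 12 13 14
g(k):  0  0  0  0  1  1  1  1  2  2  2  2  3  0  0
So g(14) = 0.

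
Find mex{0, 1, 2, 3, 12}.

The values 0, 1, 2, 3 are all present; 4 is the first non-negative integer missing from the set.

4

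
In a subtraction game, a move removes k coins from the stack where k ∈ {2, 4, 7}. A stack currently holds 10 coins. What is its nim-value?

Grundy values for subtraction set {2, 4, 7}:
k:     0  1  2  3  4  5  6  7  8  9 10
g(k):  0  0  1  1  2  2  0  3  1  0  2
So g(10) = 2.

2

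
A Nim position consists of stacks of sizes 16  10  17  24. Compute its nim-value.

19

Compute the nim-sum pairwise:
16 ⊕ 10 = 26
26 ⊕ 17 = 11
11 ⊕ 24 = 19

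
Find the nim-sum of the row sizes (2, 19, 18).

Bitwise XOR of the heap sizes:
  00010  (2)
  10011  (19)
  10010  (18)
  -----
  00011  (3)

3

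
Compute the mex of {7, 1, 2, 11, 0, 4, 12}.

The values 0, 1, 2 are all present; 3 is the first non-negative integer missing from the set.

3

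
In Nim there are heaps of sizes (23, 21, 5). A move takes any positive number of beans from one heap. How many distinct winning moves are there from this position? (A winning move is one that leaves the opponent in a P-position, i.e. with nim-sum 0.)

Compute the nim-sum pairwise:
23 ⊕ 21 = 2
2 ⊕ 5 = 7
The overall nim-sum is X = 7. A heap of size p has a winning move iff p XOR X < p (reduce it to p XOR X).
  23: 23 XOR 7 = 16 < 23 — winning move (to 16).
  21: 21 XOR 7 = 18 < 21 — winning move (to 18).
  5: 5 XOR 7 = 2 < 5 — winning move (to 2).
That gives 3 winning moves.

3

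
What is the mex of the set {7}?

0 is not in the set, so the mex is 0.

0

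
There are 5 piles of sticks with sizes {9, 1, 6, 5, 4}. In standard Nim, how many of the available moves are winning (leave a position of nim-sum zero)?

Nim-sum: 9 ⊕ 1 ⊕ 6 ⊕ 5 ⊕ 4 = 15.
The overall nim-sum is X = 15. A pile of size p has a winning move iff p XOR X < p (reduce it to p XOR X).
  9: 9 XOR 15 = 6 < 9 — winning move (to 6).
  1: 1 XOR 15 = 14 ≥ 1 — no move.
  6: 6 XOR 15 = 9 ≥ 6 — no move.
  5: 5 XOR 15 = 10 ≥ 5 — no move.
  4: 4 XOR 15 = 11 ≥ 4 — no move.
That gives 1 winning move.

1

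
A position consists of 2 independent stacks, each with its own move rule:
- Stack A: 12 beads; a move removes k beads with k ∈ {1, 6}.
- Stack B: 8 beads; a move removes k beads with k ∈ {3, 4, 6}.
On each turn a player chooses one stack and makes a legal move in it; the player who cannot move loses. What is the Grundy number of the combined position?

3

Build the Grundy sequence for stack A with g(k) = mex{g(k−s) : s ∈ {1, 6}, s ≤ k}:
k:     0  1  2  3  4  5  6  7  8  9 10 11 12
g(k):  0  1  0  1  0  1  2  0  1  0  1  0  1
So g(12) = 1.
For stack B, compute g(0), g(1), … with moves {3, 4, 6}:
k:     0  1  2  3  4  5  6  7  8
g(k):  0  0  0  1  1  1  2  2  2
So g(8) = 2.
The value of a disjunctive sum is the nim-sum of the parts.
Combined value = 1 XOR 2 = 3.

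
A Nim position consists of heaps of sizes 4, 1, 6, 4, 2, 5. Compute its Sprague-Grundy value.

0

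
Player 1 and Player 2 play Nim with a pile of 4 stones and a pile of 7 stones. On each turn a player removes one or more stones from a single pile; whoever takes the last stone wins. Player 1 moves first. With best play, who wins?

Compute the nim-sum pairwise:
4 ⊕ 7 = 3
The nim-sum is 3 ≠ 0, so this is an N-position: the player to move can win; Player 1 has a winning move.

Player 1 wins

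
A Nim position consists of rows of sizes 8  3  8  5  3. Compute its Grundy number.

5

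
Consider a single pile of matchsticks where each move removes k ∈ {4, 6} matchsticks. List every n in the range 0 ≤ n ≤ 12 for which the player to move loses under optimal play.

Build the Grundy sequence with g(k) = mex{g(k−s) : s ∈ {4, 6}, s ≤ k}:
k:     0  1  2  3  4  5  6  7  8  9 10 11 12
g(k):  0  0  0  0  1  1  1  1  2  2  0  0  0
The P-positions (g = 0) in 0..12 are 0, 1, 2, 3, 10, 11, 12.

0, 1, 2, 3, 10, 11, 12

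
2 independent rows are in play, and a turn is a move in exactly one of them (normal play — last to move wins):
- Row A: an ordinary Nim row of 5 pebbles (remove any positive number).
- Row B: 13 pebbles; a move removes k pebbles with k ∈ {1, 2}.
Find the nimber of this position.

4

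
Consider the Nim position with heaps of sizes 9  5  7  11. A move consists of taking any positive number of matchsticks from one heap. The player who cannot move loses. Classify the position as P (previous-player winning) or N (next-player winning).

P-position

Compute the nim-sum pairwise:
9 ⊕ 5 = 12
12 ⊕ 7 = 11
11 ⊕ 11 = 0
The nim-sum is 0, so this is a P-position: the player to move is in a losing position under optimal play.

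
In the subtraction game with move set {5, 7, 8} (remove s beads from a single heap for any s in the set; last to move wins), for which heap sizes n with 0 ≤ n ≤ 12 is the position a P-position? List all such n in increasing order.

0, 1, 2, 3, 4

Compute g(0), g(1), … for moves {5, 7, 8}:
g(0) = mex{} = 0
g(1) = mex{} = 0
g(2) = mex{} = 0
g(3) = mex{} = 0
g(4) = mex{} = 0
g(5) = mex{0} = 1
g(6) = mex{0} = 1
g(7) = mex{0} = 1
g(8) = mex{0} = 1
g(9) = mex{0} = 1
g(10) = mex{0,1} = 2
g(11) = mex{0,1} = 2
g(12) = mex{0,1} = 2
The P-positions (g = 0) in 0..12 are 0, 1, 2, 3, 4.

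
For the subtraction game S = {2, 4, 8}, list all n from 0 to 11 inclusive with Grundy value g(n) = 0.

0, 1, 6, 7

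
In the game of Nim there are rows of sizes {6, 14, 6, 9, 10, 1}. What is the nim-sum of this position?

Compute the nim-sum pairwise:
6 XOR 14 = 8
8 XOR 6 = 14
14 XOR 9 = 7
7 XOR 10 = 13
13 XOR 1 = 12

12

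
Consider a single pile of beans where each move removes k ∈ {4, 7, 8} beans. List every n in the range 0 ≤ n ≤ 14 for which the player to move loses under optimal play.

Grundy values for subtraction set {4, 7, 8}:
k:     0  1  2  3  4  5  6  7  8  9 10 11 12 13 14
g(k):  0  0  0  0  1  1  1  1  2  2  2  2  0  0  0
The P-positions (g = 0) in 0..14 are 0, 1, 2, 3, 12, 13, 14.

0, 1, 2, 3, 12, 13, 14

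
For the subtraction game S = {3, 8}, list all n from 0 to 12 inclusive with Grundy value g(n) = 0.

0, 1, 2, 6, 7, 11, 12

Build the Grundy sequence with g(k) = mex{g(k−s) : s ∈ {3, 8}, s ≤ k}:
k:     0  1  2  3  4  5  6  7  8  9 10 11 12
g(k):  0  0  0  1  1  1  0  0  2  1  1  0  0
The P-positions (g = 0) in 0..12 are 0, 1, 2, 6, 7, 11, 12.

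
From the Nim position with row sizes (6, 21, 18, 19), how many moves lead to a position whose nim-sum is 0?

3

In binary:
  00110  (6)
  10101  (21)
  10010  (18)
  10011  (19)
  -----
  10010  (18)
The overall nim-sum is X = 18. A row of size p has a winning move iff p XOR X < p (reduce it to p XOR X).
  6: 6 XOR 18 = 20 ≥ 6 — no move.
  21: 21 XOR 18 = 7 < 21 — winning move (to 7).
  18: 18 XOR 18 = 0 < 18 — winning move (to 0).
  19: 19 XOR 18 = 1 < 19 — winning move (to 1).
That gives 3 winning moves.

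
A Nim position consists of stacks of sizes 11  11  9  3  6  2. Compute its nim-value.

Write each in binary and XOR column by column:
  1011  (11)
  1011  (11)
  1001  (9)
  0011  (3)
  0110  (6)
  0010  (2)
  ----
  1110  (14)

14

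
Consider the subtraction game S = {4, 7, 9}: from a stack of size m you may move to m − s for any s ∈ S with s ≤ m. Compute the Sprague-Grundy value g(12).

Grundy values for subtraction set {4, 7, 9}:
g(0) = mex{} = 0
g(1) = mex{} = 0
g(2) = mex{} = 0
g(3) = mex{} = 0
g(4) = mex{0} = 1
g(5) = mex{0} = 1
g(6) = mex{0} = 1
g(7) = mex{0} = 1
g(8) = mex{0,1} = 2
g(9) = mex{0,1} = 2
g(10) = mex{0,1} = 2
g(11) = mex{0,1} = 2
g(12) = mex{0,1,2} = 3
So g(12) = 3.

3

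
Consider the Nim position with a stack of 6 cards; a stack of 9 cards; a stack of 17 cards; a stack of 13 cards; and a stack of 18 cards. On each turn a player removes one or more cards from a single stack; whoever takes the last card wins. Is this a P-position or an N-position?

N-position

In binary:
  00110  (6)
  01001  (9)
  10001  (17)
  01101  (13)
  10010  (18)
  -----
  00001  (1)
The nim-sum is 1 ≠ 0, so this is an N-position: the player to move can win.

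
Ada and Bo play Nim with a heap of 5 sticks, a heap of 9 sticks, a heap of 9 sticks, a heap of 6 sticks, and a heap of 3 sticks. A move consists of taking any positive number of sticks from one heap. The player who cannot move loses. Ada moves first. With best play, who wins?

Bo wins

In binary:
  0101  (5)
  1001  (9)
  1001  (9)
  0110  (6)
  0011  (3)
  ----
  0000  (0)
The nim-sum is 0, so this is a P-position: the player to move is in a losing position under optimal play; Ada is about to move from it and so loses — Bo wins.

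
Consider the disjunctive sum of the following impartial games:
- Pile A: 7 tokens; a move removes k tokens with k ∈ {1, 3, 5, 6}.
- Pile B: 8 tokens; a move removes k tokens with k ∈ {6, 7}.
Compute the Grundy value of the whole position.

2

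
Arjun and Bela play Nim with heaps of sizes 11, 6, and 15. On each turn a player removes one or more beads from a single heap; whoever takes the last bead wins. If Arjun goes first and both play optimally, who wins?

Arjun wins

Bitwise XOR of the heap sizes:
  1011  (11)
  0110  (6)
  1111  (15)
  ----
  0010  (2)
The nim-sum is 2 ≠ 0, so this is an N-position: the player to move can win; Arjun has a winning move.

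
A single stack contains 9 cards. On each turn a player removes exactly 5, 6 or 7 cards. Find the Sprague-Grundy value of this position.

1

Build the Grundy sequence with g(k) = mex{g(k−s) : s ∈ {5, 6, 7}, s ≤ k}:
k:     0  1  2  3  4  5  6  7  8  9
g(k):  0  0  0  0  0  1  1  1  1  1
So g(9) = 1.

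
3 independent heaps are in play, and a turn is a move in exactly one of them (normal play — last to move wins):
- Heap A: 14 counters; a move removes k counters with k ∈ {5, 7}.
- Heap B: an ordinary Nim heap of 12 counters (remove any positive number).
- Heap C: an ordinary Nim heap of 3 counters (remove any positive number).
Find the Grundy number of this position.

15

Build the Grundy sequence for heap A with g(k) = mex{g(k−s) : s ∈ {5, 7}, s ≤ k}:
k:     0  1  2  3  4  5  6  7  8  9 10 11 12 13 14
g(k):  0  0  0  0  0  1  1  1  1  1  2  2  0  0  0
So g(14) = 0.
Heap B is a plain Nim heap of size 12, so its Grundy value is 12.
Heap C is a plain Nim heap of size 3, so its Grundy value is 3.
The value of a disjunctive sum is the nim-sum of the parts.
Combined value = 0 ⊕ 12 ⊕ 3 = 15.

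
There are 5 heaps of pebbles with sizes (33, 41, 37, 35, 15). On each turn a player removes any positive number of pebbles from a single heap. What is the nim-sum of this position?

1

Nim-sum: 33 ^ 41 ^ 37 ^ 35 ^ 15 = 1.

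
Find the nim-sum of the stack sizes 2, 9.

11

Compute the nim-sum pairwise:
2 XOR 9 = 11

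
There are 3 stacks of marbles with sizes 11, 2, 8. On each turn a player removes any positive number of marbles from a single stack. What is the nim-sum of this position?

In binary:
  1011  (11)
  0010  (2)
  1000  (8)
  ----
  0001  (1)

1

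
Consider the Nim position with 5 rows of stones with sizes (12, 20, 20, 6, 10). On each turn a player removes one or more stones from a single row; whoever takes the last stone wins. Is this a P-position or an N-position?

In binary:
  01100  (12)
  10100  (20)
  10100  (20)
  00110  (6)
  01010  (10)
  -----
  00000  (0)
The nim-sum is 0, so this is a P-position: the player to move is in a losing position under optimal play.

P-position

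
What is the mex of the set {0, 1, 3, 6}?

2

The values 0, 1 are all present; 2 is the first non-negative integer missing from the set.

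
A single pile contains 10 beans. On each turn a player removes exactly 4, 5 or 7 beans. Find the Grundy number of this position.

2

Compute g(0), g(1), … for moves {4, 5, 7}:
g(0) = mex{} = 0
g(1) = mex{} = 0
g(2) = mex{} = 0
g(3) = mex{} = 0
g(4) = mex{0} = 1
g(5) = mex{0} = 1
g(6) = mex{0} = 1
g(7) = mex{0} = 1
g(8) = mex{0,1} = 2
g(9) = mex{0,1} = 2
g(10) = mex{0,1} = 2
So g(10) = 2.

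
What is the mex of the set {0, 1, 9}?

2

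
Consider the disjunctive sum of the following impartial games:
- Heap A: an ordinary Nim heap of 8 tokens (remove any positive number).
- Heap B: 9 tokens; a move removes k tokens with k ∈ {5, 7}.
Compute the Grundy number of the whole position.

9

Heap A is a plain Nim heap of size 8, so its Grundy value is 8.
For heap B, compute g(0), g(1), … with moves {5, 7}:
k:     0  1  2  3  4  5  6  7  8  9
g(k):  0  0  0  0  0  1  1  1  1  1
So g(9) = 1.
The value of a disjunctive sum is the nim-sum of the parts.
Combined value = 8 ⊕ 1 = 9.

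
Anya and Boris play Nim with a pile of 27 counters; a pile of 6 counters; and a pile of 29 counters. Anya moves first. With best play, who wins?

Boris wins

Write each in binary and XOR column by column:
  11011  (27)
  00110  (6)
  11101  (29)
  -----
  00000  (0)
The nim-sum is 0, so this is a P-position: the player to move is in a losing position under optimal play; Anya is about to move from it and so loses — Boris wins.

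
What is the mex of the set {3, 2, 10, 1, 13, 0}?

4

The values 0, 1, 2, 3 are all present; 4 is the first non-negative integer missing from the set.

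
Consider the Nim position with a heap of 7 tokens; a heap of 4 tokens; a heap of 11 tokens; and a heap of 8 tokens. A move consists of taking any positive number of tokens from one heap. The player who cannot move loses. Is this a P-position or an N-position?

P-position

Write each in binary and XOR column by column:
  0111  (7)
  0100  (4)
  1011  (11)
  1000  (8)
  ----
  0000  (0)
The nim-sum is 0, so this is a P-position: the player to move is in a losing position under optimal play.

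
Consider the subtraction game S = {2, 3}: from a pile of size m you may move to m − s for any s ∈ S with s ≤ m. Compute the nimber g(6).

0

Compute g(0), g(1), … for moves {2, 3}:
g(0) = mex{} = 0
g(1) = mex{} = 0
g(2) = mex{0} = 1
g(3) = mex{0} = 1
g(4) = mex{0,1} = 2
g(5) = mex{1} = 0
g(6) = mex{1,2} = 0
So g(6) = 0.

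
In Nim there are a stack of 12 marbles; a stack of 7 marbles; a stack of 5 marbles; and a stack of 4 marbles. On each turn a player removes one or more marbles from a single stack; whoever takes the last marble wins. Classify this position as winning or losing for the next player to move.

Nim-sum: 12 ⊕ 7 ⊕ 5 ⊕ 4 = 10.
The nim-sum is 10 ≠ 0, so this is an N-position: the player to move can win.

Winning position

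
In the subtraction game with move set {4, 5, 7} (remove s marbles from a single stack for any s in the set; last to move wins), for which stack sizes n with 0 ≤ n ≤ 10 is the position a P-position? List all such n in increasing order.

0, 1, 2, 3

Build the Grundy sequence with g(k) = mex{g(k−s) : s ∈ {4, 5, 7}, s ≤ k}:
g(0) = mex{} = 0
g(1) = mex{} = 0
g(2) = mex{} = 0
g(3) = mex{} = 0
g(4) = mex{0} = 1
g(5) = mex{0} = 1
g(6) = mex{0} = 1
g(7) = mex{0} = 1
g(8) = mex{0,1} = 2
g(9) = mex{0,1} = 2
g(10) = mex{0,1} = 2
The P-positions (g = 0) in 0..10 are 0, 1, 2, 3.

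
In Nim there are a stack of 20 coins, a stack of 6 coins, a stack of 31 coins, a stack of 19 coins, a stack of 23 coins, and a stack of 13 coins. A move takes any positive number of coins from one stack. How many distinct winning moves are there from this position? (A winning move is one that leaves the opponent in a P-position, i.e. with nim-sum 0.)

5

Compute the nim-sum pairwise:
20 XOR 6 = 18
18 XOR 31 = 13
13 XOR 19 = 30
30 XOR 23 = 9
9 XOR 13 = 4
The overall nim-sum is X = 4. A stack of size p has a winning move iff p XOR X < p (reduce it to p XOR X).
  20: 20 XOR 4 = 16 < 20 — winning move (to 16).
  6: 6 XOR 4 = 2 < 6 — winning move (to 2).
  31: 31 XOR 4 = 27 < 31 — winning move (to 27).
  19: 19 XOR 4 = 23 ≥ 19 — no move.
  23: 23 XOR 4 = 19 < 23 — winning move (to 19).
  13: 13 XOR 4 = 9 < 13 — winning move (to 9).
That gives 5 winning moves.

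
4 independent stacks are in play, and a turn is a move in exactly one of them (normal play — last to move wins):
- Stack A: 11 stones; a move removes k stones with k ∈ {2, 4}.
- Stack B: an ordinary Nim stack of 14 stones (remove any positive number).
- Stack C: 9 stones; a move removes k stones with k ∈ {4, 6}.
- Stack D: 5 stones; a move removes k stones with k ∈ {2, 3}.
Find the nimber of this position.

14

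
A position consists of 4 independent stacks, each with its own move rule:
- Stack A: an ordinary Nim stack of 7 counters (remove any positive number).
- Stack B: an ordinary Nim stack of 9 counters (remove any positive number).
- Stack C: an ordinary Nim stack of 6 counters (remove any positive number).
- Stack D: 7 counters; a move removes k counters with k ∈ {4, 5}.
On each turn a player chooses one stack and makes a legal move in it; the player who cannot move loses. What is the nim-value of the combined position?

9

Stack A is a plain Nim stack of size 7, so its Grundy value is 7.
Stack B is a plain Nim stack of size 9, so its Grundy value is 9.
Stack C is a plain Nim stack of size 6, so its Grundy value is 6.
For stack D, compute g(0), g(1), … with moves {4, 5}:
g(0) = mex{} = 0
g(1) = mex{} = 0
g(2) = mex{} = 0
g(3) = mex{} = 0
g(4) = mex{0} = 1
g(5) = mex{0} = 1
g(6) = mex{0} = 1
g(7) = mex{0} = 1
So g(7) = 1.
The value of a disjunctive sum is the nim-sum of the parts.
Combined value = 7 XOR 9 XOR 6 XOR 1 = 9.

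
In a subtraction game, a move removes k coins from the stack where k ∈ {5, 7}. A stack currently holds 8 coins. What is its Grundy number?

1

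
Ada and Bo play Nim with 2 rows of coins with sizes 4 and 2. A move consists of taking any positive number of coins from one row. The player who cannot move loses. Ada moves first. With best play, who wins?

Ada wins

Compute the nim-sum pairwise:
4 ⊕ 2 = 6
The nim-sum is 6 ≠ 0, so this is an N-position: the player to move can win; Ada has a winning move.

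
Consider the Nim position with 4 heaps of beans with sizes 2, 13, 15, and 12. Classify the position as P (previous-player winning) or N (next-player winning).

N-position

In binary:
  0010  (2)
  1101  (13)
  1111  (15)
  1100  (12)
  ----
  1100  (12)
The nim-sum is 12 ≠ 0, so this is an N-position: the player to move can win.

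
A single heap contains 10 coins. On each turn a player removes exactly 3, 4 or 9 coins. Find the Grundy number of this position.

Build the Grundy sequence with g(k) = mex{g(k−s) : s ∈ {3, 4, 9}, s ≤ k}:
k:     0  1  2  3  4  5  6  7  8  9 10
g(k):  0  0  0  1  1  1  2  0  0  3  1
So g(10) = 1.

1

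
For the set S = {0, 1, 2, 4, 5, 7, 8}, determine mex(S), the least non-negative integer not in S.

3

The values 0, 1, 2 are all present; 3 is the first non-negative integer missing from the set.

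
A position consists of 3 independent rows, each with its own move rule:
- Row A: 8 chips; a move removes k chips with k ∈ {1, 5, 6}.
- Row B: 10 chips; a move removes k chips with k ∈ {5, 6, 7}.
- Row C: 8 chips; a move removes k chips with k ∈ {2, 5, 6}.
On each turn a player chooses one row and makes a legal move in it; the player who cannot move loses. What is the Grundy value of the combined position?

0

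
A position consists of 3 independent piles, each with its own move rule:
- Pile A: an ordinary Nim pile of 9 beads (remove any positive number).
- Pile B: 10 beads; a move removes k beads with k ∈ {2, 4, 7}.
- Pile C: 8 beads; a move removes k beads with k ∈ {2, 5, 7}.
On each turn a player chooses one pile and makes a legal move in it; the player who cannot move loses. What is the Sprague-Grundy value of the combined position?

Pile A is a plain Nim pile of size 9, so its Grundy value is 9.
Build the Grundy sequence for pile B with g(k) = mex{g(k−s) : s ∈ {2, 4, 7}, s ≤ k}:
g(0) = mex{} = 0
g(1) = mex{} = 0
g(2) = mex{0} = 1
g(3) = mex{0} = 1
g(4) = mex{0,1} = 2
g(5) = mex{0,1} = 2
g(6) = mex{1,2} = 0
g(7) = mex{0,1,2} = 3
g(8) = mex{0,2} = 1
g(9) = mex{1,2,3} = 0
g(10) = mex{0,1} = 2
So g(10) = 2.
Build the Grundy sequence for pile C with g(k) = mex{g(k−s) : s ∈ {2, 5, 7}, s ≤ k}:
k:     0  1  2  3  4  5  6  7  8
g(k):  0  0  1  1  0  2  1  3  2
So g(8) = 2.
The value of a disjunctive sum is the nim-sum of the parts.
Combined value = 9 XOR 2 XOR 2 = 9.

9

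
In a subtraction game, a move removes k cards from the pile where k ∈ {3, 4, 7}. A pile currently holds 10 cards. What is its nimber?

Build the Grundy sequence with g(k) = mex{g(k−s) : s ∈ {3, 4, 7}, s ≤ k}:
k:     0  1  2  3  4  5  6  7  8  9 10
g(k):  0  0  0  1  1  1  2  2  2  3  0
So g(10) = 0.

0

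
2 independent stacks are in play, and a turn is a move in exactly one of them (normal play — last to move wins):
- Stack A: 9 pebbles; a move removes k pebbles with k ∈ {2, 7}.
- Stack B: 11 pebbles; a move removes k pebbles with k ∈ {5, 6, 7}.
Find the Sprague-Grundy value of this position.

2

For stack A, compute g(0), g(1), … with moves {2, 7}:
g(0) = mex{} = 0
g(1) = mex{} = 0
g(2) = mex{0} = 1
g(3) = mex{0} = 1
g(4) = mex{1} = 0
g(5) = mex{1} = 0
g(6) = mex{0} = 1
g(7) = mex{0} = 1
g(8) = mex{0,1} = 2
g(9) = mex{1} = 0
So g(9) = 0.
For stack B, compute g(0), g(1), … with moves {5, 6, 7}:
g(0) = mex{} = 0
g(1) = mex{} = 0
g(2) = mex{} = 0
g(3) = mex{} = 0
g(4) = mex{} = 0
g(5) = mex{0} = 1
g(6) = mex{0} = 1
g(7) = mex{0} = 1
g(8) = mex{0} = 1
g(9) = mex{0} = 1
g(10) = mex{0,1} = 2
g(11) = mex{0,1} = 2
So g(11) = 2.
The value of a disjunctive sum is the nim-sum of the parts.
Combined value = 0 ⊕ 2 = 2.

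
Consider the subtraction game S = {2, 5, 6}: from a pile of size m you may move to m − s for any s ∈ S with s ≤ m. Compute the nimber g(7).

Build the Grundy sequence with g(k) = mex{g(k−s) : s ∈ {2, 5, 6}, s ≤ k}:
g(0) = mex{} = 0
g(1) = mex{} = 0
g(2) = mex{0} = 1
g(3) = mex{0} = 1
g(4) = mex{1} = 0
g(5) = mex{0,1} = 2
g(6) = mex{0} = 1
g(7) = mex{0,1,2} = 3
So g(7) = 3.

3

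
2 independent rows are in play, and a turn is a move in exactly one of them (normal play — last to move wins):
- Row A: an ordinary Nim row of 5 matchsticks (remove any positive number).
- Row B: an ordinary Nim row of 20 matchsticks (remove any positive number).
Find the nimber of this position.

Row A is a plain Nim row of size 5, so its Grundy value is 5.
Row B is a plain Nim row of size 20, so its Grundy value is 20.
The value of a disjunctive sum is the nim-sum of the parts.
Combined value = 5 ⊕ 20 = 17.

17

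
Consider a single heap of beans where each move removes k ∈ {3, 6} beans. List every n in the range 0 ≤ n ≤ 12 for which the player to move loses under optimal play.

Compute g(0), g(1), … for moves {3, 6}:
k:     0  1  2  3  4  5  6  7  8  9 10 11 12
g(k):  0  0  0  1  1  1  2  2  2  0  0  0  1
The P-positions (g = 0) in 0..12 are 0, 1, 2, 9, 10, 11.

0, 1, 2, 9, 10, 11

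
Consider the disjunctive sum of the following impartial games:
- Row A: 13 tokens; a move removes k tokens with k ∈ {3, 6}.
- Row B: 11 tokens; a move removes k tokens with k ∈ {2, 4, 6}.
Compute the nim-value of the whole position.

0

Grundy values for row A (subtraction set {3, 6}):
g(0) = mex{} = 0
g(1) = mex{} = 0
g(2) = mex{} = 0
g(3) = mex{0} = 1
g(4) = mex{0} = 1
g(5) = mex{0} = 1
g(6) = mex{0,1} = 2
g(7) = mex{0,1} = 2
g(8) = mex{0,1} = 2
g(9) = mex{1,2} = 0
g(10) = mex{1,2} = 0
g(11) = mex{1,2} = 0
g(12) = mex{0,2} = 1
g(13) = mex{0,2} = 1
So g(13) = 1.
For row B, compute g(0), g(1), … with moves {2, 4, 6}:
k:     0  1  2  3  4  5  6  7  8  9 10 11
g(k):  0  0  1  1  2  2  3  3  0  0  1  1
So g(11) = 1.
By the Sprague-Grundy theorem, the Grundy value of a sum of independent games is the XOR of the component values.
Combined value = 1 ⊕ 1 = 0.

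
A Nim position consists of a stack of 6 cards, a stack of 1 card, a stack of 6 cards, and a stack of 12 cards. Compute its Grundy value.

Compute the nim-sum pairwise:
6 ^ 1 = 7
7 ^ 6 = 1
1 ^ 12 = 13

13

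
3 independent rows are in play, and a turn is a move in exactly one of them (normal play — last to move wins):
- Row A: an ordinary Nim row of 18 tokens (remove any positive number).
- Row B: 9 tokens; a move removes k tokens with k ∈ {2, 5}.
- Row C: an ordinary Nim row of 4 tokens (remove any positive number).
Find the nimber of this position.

23

Row A is a plain Nim row of size 18, so its Grundy value is 18.
Grundy values for row B (subtraction set {2, 5}):
k:     0  1  2  3  4  5  6  7  8  9
g(k):  0  0  1  1  0  2  1  0  0  1
So g(9) = 1.
Row C is a plain Nim row of size 4, so its Grundy value is 4.
By the Sprague-Grundy theorem, the Grundy value of a sum of independent games is the XOR of the component values.
Combined value = 18 ⊕ 1 ⊕ 4 = 23.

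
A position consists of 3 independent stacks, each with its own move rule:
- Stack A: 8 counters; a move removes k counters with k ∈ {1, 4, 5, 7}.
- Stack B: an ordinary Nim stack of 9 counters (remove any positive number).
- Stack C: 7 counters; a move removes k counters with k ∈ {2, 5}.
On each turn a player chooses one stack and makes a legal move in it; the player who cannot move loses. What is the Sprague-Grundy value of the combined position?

For stack A, compute g(0), g(1), … with moves {1, 4, 5, 7}:
g(0) = mex{} = 0
g(1) = mex{0} = 1
g(2) = mex{1} = 0
g(3) = mex{0} = 1
g(4) = mex{0,1} = 2
g(5) = mex{0,1,2} = 3
g(6) = mex{0,1,3} = 2
g(7) = mex{0,1,2} = 3
g(8) = mex{1,2,3} = 0
So g(8) = 0.
Stack B is a plain Nim stack of size 9, so its Grundy value is 9.
Grundy values for stack C (subtraction set {2, 5}):
k:     0  1  2  3  4  5  6  7
g(k):  0  0  1  1  0  2  1  0
So g(7) = 0.
The value of a disjunctive sum is the nim-sum of the parts.
Combined value = 0 ⊕ 9 ⊕ 0 = 9.

9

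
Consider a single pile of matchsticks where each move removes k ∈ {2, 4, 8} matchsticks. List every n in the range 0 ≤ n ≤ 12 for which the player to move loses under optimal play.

Compute g(0), g(1), … for moves {2, 4, 8}:
g(0) = mex{} = 0
g(1) = mex{} = 0
g(2) = mex{0} = 1
g(3) = mex{0} = 1
g(4) = mex{0,1} = 2
g(5) = mex{0,1} = 2
g(6) = mex{1,2} = 0
g(7) = mex{1,2} = 0
g(8) = mex{0,2} = 1
g(9) = mex{0,2} = 1
g(10) = mex{0,1} = 2
g(11) = mex{0,1} = 2
g(12) = mex{1,2} = 0
The P-positions (g = 0) in 0..12 are 0, 1, 6, 7, 12.

0, 1, 6, 7, 12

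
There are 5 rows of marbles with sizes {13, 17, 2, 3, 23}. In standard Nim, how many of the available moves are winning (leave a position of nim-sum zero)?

Write each in binary and XOR column by column:
  01101  (13)
  10001  (17)
  00010  (2)
  00011  (3)
  10111  (23)
  -----
  01010  (10)
The overall nim-sum is X = 10. A row of size p has a winning move iff p XOR X < p (reduce it to p XOR X).
  13: 13 XOR 10 = 7 < 13 — winning move (to 7).
  17: 17 XOR 10 = 27 ≥ 17 — no move.
  2: 2 XOR 10 = 8 ≥ 2 — no move.
  3: 3 XOR 10 = 9 ≥ 3 — no move.
  23: 23 XOR 10 = 29 ≥ 23 — no move.
That gives 1 winning move.

1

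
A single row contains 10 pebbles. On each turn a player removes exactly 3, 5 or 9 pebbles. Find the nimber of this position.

3

Grundy values for subtraction set {3, 5, 9}:
k:     0  1  2  3  4  5  6  7  8  9 10
g(k):  0  0  0  1  1  1  2  2  0  3  3
So g(10) = 3.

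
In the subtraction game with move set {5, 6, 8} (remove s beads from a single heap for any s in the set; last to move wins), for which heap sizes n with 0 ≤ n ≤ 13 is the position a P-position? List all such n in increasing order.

0, 1, 2, 3, 4, 13

Build the Grundy sequence with g(k) = mex{g(k−s) : s ∈ {5, 6, 8}, s ≤ k}:
g(0) = mex{} = 0
g(1) = mex{} = 0
g(2) = mex{} = 0
g(3) = mex{} = 0
g(4) = mex{} = 0
g(5) = mex{0} = 1
g(6) = mex{0} = 1
g(7) = mex{0} = 1
g(8) = mex{0} = 1
g(9) = mex{0} = 1
g(10) = mex{0,1} = 2
g(11) = mex{0,1} = 2
g(12) = mex{0,1} = 2
g(13) = mex{1} = 0
The P-positions (g = 0) in 0..13 are 0, 1, 2, 3, 4, 13.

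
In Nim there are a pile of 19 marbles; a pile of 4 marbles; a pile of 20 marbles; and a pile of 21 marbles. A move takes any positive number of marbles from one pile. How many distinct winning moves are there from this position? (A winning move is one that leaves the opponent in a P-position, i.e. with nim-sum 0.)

Bitwise XOR of the heap sizes:
  10011  (19)
  00100  (4)
  10100  (20)
  10101  (21)
  -----
  10110  (22)
The overall nim-sum is X = 22. A pile of size p has a winning move iff p XOR X < p (reduce it to p XOR X).
  19: 19 XOR 22 = 5 < 19 — winning move (to 5).
  4: 4 XOR 22 = 18 ≥ 4 — no move.
  20: 20 XOR 22 = 2 < 20 — winning move (to 2).
  21: 21 XOR 22 = 3 < 21 — winning move (to 3).
That gives 3 winning moves.

3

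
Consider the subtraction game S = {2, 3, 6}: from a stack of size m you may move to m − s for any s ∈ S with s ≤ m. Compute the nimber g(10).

0

Compute g(0), g(1), … for moves {2, 3, 6}:
g(0) = mex{} = 0
g(1) = mex{} = 0
g(2) = mex{0} = 1
g(3) = mex{0} = 1
g(4) = mex{0,1} = 2
g(5) = mex{1} = 0
g(6) = mex{0,1,2} = 3
g(7) = mex{0,2} = 1
g(8) = mex{0,1,3} = 2
g(9) = mex{1,3} = 0
g(10) = mex{1,2} = 0
So g(10) = 0.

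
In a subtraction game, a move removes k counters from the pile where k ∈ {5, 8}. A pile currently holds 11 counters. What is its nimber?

2

Compute g(0), g(1), … for moves {5, 8}:
g(0) = mex{} = 0
g(1) = mex{} = 0
g(2) = mex{} = 0
g(3) = mex{} = 0
g(4) = mex{} = 0
g(5) = mex{0} = 1
g(6) = mex{0} = 1
g(7) = mex{0} = 1
g(8) = mex{0} = 1
g(9) = mex{0} = 1
g(10) = mex{0,1} = 2
g(11) = mex{0,1} = 2
So g(11) = 2.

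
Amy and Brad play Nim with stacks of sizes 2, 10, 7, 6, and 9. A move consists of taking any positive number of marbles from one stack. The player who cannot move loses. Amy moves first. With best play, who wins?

Compute the nim-sum pairwise:
2 XOR 10 = 8
8 XOR 7 = 15
15 XOR 6 = 9
9 XOR 9 = 0
The nim-sum is 0, so this is a P-position: the player to move is in a losing position under optimal play; Amy is about to move from it and so loses — Brad wins.

Brad wins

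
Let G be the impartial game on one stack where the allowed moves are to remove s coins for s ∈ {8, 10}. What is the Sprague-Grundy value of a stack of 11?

1

Grundy values for subtraction set {8, 10}:
g(0) = mex{} = 0
g(1) = mex{} = 0
g(2) = mex{} = 0
g(3) = mex{} = 0
g(4) = mex{} = 0
g(5) = mex{} = 0
g(6) = mex{} = 0
g(7) = mex{} = 0
g(8) = mex{0} = 1
g(9) = mex{0} = 1
g(10) = mex{0} = 1
g(11) = mex{0} = 1
So g(11) = 1.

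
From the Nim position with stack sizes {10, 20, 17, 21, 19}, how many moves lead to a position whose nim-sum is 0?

Compute the nim-sum pairwise:
10 ⊕ 20 = 30
30 ⊕ 17 = 15
15 ⊕ 21 = 26
26 ⊕ 19 = 9
The overall nim-sum is X = 9. A stack of size p has a winning move iff p XOR X < p (reduce it to p XOR X).
  10: 10 XOR 9 = 3 < 10 — winning move (to 3).
  20: 20 XOR 9 = 29 ≥ 20 — no move.
  17: 17 XOR 9 = 24 ≥ 17 — no move.
  21: 21 XOR 9 = 28 ≥ 21 — no move.
  19: 19 XOR 9 = 26 ≥ 19 — no move.
That gives 1 winning move.

1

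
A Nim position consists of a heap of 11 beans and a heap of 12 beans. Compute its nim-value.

7

Compute the nim-sum pairwise:
11 XOR 12 = 7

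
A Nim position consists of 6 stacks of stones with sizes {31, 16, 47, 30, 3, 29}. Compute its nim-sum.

Compute the nim-sum pairwise:
31 ^ 16 = 15
15 ^ 47 = 32
32 ^ 30 = 62
62 ^ 3 = 61
61 ^ 29 = 32

32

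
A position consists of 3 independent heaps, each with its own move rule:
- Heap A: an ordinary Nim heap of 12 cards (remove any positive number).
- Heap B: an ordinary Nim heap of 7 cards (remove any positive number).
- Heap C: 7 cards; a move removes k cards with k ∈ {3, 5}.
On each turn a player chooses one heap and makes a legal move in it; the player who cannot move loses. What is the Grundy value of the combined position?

9

Heap A is a plain Nim heap of size 12, so its Grundy value is 12.
Heap B is a plain Nim heap of size 7, so its Grundy value is 7.
For heap C, compute g(0), g(1), … with moves {3, 5}:
g(0) = mex{} = 0
g(1) = mex{} = 0
g(2) = mex{} = 0
g(3) = mex{0} = 1
g(4) = mex{0} = 1
g(5) = mex{0} = 1
g(6) = mex{0,1} = 2
g(7) = mex{0,1} = 2
So g(7) = 2.
By the Sprague-Grundy theorem, the Grundy value of a sum of independent games is the XOR of the component values.
Combined value = 12 XOR 7 XOR 2 = 9.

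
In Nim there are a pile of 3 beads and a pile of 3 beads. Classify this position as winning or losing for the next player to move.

Losing position

Write each in binary and XOR column by column:
  11  (3)
  11  (3)
  --
  00  (0)
The nim-sum is 0, so this is a P-position: the player to move is in a losing position under optimal play.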